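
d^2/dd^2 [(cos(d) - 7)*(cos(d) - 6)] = 13*cos(d) - 2*cos(2*d)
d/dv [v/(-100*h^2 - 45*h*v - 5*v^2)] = (-20*h^2 - 9*h*v - v^2 + v*(9*h + 2*v))/(5*(20*h^2 + 9*h*v + v^2)^2)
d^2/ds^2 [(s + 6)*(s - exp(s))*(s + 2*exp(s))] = s^2*exp(s) - 8*s*exp(2*s) + 10*s*exp(s) + 6*s - 56*exp(2*s) + 14*exp(s) + 12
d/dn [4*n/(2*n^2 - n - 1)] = 4*(2*n^2 - n*(4*n - 1) - n - 1)/(-2*n^2 + n + 1)^2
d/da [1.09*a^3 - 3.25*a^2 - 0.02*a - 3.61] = 3.27*a^2 - 6.5*a - 0.02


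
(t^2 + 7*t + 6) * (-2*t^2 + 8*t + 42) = -2*t^4 - 6*t^3 + 86*t^2 + 342*t + 252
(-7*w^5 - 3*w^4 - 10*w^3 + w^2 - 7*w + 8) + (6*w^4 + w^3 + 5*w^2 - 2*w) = -7*w^5 + 3*w^4 - 9*w^3 + 6*w^2 - 9*w + 8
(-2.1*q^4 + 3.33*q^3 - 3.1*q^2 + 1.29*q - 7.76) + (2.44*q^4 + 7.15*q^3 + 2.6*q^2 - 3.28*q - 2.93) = 0.34*q^4 + 10.48*q^3 - 0.5*q^2 - 1.99*q - 10.69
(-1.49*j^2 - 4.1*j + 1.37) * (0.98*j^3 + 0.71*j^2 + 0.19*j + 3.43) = -1.4602*j^5 - 5.0759*j^4 - 1.8515*j^3 - 4.917*j^2 - 13.8027*j + 4.6991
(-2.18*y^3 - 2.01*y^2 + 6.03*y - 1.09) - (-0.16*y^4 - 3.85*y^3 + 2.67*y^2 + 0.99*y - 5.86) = 0.16*y^4 + 1.67*y^3 - 4.68*y^2 + 5.04*y + 4.77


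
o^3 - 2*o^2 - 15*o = o*(o - 5)*(o + 3)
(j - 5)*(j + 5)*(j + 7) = j^3 + 7*j^2 - 25*j - 175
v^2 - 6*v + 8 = (v - 4)*(v - 2)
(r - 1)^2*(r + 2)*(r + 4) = r^4 + 4*r^3 - 3*r^2 - 10*r + 8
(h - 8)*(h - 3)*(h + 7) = h^3 - 4*h^2 - 53*h + 168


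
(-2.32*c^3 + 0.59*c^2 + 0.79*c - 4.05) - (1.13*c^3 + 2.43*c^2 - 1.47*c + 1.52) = -3.45*c^3 - 1.84*c^2 + 2.26*c - 5.57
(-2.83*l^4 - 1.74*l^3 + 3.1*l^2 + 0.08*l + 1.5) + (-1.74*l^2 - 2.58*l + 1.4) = -2.83*l^4 - 1.74*l^3 + 1.36*l^2 - 2.5*l + 2.9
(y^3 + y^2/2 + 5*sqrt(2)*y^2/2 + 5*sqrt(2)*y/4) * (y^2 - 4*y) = y^5 - 7*y^4/2 + 5*sqrt(2)*y^4/2 - 35*sqrt(2)*y^3/4 - 2*y^3 - 5*sqrt(2)*y^2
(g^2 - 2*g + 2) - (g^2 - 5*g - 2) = 3*g + 4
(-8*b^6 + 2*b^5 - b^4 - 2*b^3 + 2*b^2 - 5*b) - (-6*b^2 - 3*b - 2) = -8*b^6 + 2*b^5 - b^4 - 2*b^3 + 8*b^2 - 2*b + 2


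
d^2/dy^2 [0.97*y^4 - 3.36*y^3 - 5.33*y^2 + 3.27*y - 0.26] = 11.64*y^2 - 20.16*y - 10.66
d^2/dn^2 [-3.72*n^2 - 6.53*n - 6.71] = -7.44000000000000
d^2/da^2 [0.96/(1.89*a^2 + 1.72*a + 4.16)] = (-6.858432*a^2 - 6.241536*a + 0.96*(3.78*a + 1.72)*(7.56*a + 3.44) - 15.095808)/(1.89*a^2 + 1.72*a + 4.16)^3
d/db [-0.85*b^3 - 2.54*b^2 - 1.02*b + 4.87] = -2.55*b^2 - 5.08*b - 1.02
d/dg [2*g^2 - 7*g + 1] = 4*g - 7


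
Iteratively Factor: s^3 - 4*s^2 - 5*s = (s - 5)*(s^2 + s) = s*(s - 5)*(s + 1)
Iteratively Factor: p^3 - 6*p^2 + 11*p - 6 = (p - 1)*(p^2 - 5*p + 6) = (p - 2)*(p - 1)*(p - 3)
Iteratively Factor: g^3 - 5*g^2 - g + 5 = (g - 5)*(g^2 - 1) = (g - 5)*(g + 1)*(g - 1)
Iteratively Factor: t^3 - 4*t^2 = (t)*(t^2 - 4*t) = t*(t - 4)*(t)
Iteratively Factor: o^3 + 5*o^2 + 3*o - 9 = (o + 3)*(o^2 + 2*o - 3) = (o + 3)^2*(o - 1)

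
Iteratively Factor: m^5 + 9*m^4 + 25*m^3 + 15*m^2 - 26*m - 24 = (m - 1)*(m^4 + 10*m^3 + 35*m^2 + 50*m + 24) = (m - 1)*(m + 1)*(m^3 + 9*m^2 + 26*m + 24) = (m - 1)*(m + 1)*(m + 2)*(m^2 + 7*m + 12) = (m - 1)*(m + 1)*(m + 2)*(m + 4)*(m + 3)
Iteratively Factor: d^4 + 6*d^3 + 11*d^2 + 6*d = (d + 1)*(d^3 + 5*d^2 + 6*d) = (d + 1)*(d + 2)*(d^2 + 3*d) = d*(d + 1)*(d + 2)*(d + 3)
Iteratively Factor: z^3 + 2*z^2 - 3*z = (z - 1)*(z^2 + 3*z) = z*(z - 1)*(z + 3)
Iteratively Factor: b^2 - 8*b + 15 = (b - 5)*(b - 3)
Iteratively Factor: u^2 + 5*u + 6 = (u + 3)*(u + 2)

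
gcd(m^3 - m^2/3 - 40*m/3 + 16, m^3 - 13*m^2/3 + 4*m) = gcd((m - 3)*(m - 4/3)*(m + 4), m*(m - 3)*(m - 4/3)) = m^2 - 13*m/3 + 4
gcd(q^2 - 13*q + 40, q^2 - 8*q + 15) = q - 5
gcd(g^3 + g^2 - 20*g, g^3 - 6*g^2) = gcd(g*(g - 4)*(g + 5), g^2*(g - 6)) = g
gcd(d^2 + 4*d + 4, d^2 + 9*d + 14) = d + 2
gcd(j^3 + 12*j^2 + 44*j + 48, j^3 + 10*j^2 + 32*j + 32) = j^2 + 6*j + 8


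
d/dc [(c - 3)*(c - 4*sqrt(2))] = 2*c - 4*sqrt(2) - 3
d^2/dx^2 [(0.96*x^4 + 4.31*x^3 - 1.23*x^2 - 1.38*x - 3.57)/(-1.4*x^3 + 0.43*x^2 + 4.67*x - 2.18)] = (7.105427357601e-15*x^8 - 13.275608*x^6 - 146.831016*x^5 + 164.86188*x^4 - 113.025492*x^3 + 28.816158*x^2 - 137.49573*x + 202.197942)/(2.744*x^9 - 2.5284*x^8 - 26.68302*x^7 + 29.606933*x^6 + 81.132771*x^5 - 112.441275*x^4 - 55.621535*x^3 + 136.49961*x^2 - 66.581124*x + 10.360232)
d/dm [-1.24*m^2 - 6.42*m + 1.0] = -2.48*m - 6.42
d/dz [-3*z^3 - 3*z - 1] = -9*z^2 - 3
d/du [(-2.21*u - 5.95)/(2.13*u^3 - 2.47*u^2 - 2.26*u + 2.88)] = (9.4146*u^3 + 32.5618*u^2 - 29.393*u - 19.8118)/(4.5369*u^6 - 10.5222*u^5 - 3.5267*u^4 + 23.4332*u^3 - 9.1196*u^2 - 13.0176*u + 8.2944)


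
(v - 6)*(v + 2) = v^2 - 4*v - 12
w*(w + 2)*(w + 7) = w^3 + 9*w^2 + 14*w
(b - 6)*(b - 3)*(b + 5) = b^3 - 4*b^2 - 27*b + 90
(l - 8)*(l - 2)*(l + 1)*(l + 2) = l^4 - 7*l^3 - 12*l^2 + 28*l + 32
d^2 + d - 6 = (d - 2)*(d + 3)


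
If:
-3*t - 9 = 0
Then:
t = -3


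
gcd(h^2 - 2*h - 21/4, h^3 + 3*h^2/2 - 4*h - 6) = h + 3/2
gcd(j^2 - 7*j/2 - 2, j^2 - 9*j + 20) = j - 4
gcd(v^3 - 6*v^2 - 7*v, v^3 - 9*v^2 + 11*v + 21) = v^2 - 6*v - 7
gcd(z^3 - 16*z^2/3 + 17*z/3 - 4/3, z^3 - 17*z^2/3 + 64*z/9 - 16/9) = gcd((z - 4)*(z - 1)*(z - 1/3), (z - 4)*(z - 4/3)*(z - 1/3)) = z^2 - 13*z/3 + 4/3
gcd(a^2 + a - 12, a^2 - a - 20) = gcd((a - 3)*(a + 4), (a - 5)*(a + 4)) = a + 4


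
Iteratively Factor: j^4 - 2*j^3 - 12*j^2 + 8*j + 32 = (j + 2)*(j^3 - 4*j^2 - 4*j + 16) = (j - 2)*(j + 2)*(j^2 - 2*j - 8) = (j - 4)*(j - 2)*(j + 2)*(j + 2)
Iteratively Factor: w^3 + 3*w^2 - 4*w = (w + 4)*(w^2 - w) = (w - 1)*(w + 4)*(w)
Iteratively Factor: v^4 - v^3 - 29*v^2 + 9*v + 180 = (v + 3)*(v^3 - 4*v^2 - 17*v + 60) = (v + 3)*(v + 4)*(v^2 - 8*v + 15) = (v - 5)*(v + 3)*(v + 4)*(v - 3)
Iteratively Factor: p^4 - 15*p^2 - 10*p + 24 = (p + 3)*(p^3 - 3*p^2 - 6*p + 8) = (p - 1)*(p + 3)*(p^2 - 2*p - 8) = (p - 4)*(p - 1)*(p + 3)*(p + 2)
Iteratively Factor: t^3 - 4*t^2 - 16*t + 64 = (t - 4)*(t^2 - 16) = (t - 4)*(t + 4)*(t - 4)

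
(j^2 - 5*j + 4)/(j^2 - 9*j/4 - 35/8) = 8*(-j^2 + 5*j - 4)/(-8*j^2 + 18*j + 35)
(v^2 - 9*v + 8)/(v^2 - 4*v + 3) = (v - 8)/(v - 3)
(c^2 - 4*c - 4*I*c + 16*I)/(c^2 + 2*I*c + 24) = (c - 4)/(c + 6*I)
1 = 1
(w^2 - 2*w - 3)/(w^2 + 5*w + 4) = (w - 3)/(w + 4)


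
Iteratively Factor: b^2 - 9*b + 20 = (b - 5)*(b - 4)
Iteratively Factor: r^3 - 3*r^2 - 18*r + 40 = (r + 4)*(r^2 - 7*r + 10) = (r - 5)*(r + 4)*(r - 2)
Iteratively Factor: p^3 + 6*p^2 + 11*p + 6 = (p + 2)*(p^2 + 4*p + 3) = (p + 1)*(p + 2)*(p + 3)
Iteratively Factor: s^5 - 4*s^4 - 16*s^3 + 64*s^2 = (s)*(s^4 - 4*s^3 - 16*s^2 + 64*s) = s*(s - 4)*(s^3 - 16*s) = s*(s - 4)*(s + 4)*(s^2 - 4*s) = s^2*(s - 4)*(s + 4)*(s - 4)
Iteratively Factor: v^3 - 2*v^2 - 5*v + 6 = (v - 1)*(v^2 - v - 6) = (v - 3)*(v - 1)*(v + 2)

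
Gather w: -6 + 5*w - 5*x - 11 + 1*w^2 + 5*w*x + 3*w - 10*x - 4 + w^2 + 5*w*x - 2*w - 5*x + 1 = 2*w^2 + w*(10*x + 6) - 20*x - 20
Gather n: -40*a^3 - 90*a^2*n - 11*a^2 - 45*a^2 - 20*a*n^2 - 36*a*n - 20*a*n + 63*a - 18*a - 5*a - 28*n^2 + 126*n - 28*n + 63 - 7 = -40*a^3 - 56*a^2 + 40*a + n^2*(-20*a - 28) + n*(-90*a^2 - 56*a + 98) + 56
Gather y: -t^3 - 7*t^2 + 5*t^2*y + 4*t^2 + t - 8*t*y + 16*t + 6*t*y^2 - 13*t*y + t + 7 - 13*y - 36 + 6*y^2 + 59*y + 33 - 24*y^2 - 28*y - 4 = -t^3 - 3*t^2 + 18*t + y^2*(6*t - 18) + y*(5*t^2 - 21*t + 18)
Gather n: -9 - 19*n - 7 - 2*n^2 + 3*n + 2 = -2*n^2 - 16*n - 14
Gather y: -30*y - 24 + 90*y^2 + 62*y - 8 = 90*y^2 + 32*y - 32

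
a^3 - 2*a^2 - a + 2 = (a - 2)*(a - 1)*(a + 1)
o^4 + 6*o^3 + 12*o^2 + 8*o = o*(o + 2)^3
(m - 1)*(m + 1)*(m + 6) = m^3 + 6*m^2 - m - 6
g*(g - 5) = g^2 - 5*g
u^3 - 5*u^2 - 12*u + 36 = (u - 6)*(u - 2)*(u + 3)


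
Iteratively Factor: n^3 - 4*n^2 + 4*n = (n - 2)*(n^2 - 2*n) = (n - 2)^2*(n)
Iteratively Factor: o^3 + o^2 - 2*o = (o)*(o^2 + o - 2) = o*(o + 2)*(o - 1)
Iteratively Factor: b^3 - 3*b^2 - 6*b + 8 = (b + 2)*(b^2 - 5*b + 4) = (b - 1)*(b + 2)*(b - 4)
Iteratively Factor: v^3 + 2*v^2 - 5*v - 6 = (v - 2)*(v^2 + 4*v + 3) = (v - 2)*(v + 1)*(v + 3)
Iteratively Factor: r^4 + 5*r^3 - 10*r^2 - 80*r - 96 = (r + 4)*(r^3 + r^2 - 14*r - 24) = (r + 2)*(r + 4)*(r^2 - r - 12) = (r - 4)*(r + 2)*(r + 4)*(r + 3)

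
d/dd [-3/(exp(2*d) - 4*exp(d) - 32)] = 6*(exp(d) - 2)*exp(d)/(-exp(2*d) + 4*exp(d) + 32)^2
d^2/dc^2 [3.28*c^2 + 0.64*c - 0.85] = 6.56000000000000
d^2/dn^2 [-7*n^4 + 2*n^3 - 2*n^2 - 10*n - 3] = -84*n^2 + 12*n - 4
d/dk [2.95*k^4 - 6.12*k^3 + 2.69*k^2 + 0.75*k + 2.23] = 11.8*k^3 - 18.36*k^2 + 5.38*k + 0.75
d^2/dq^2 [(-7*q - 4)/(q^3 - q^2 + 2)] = 2*(-q^2*(3*q - 2)^2*(7*q + 4) + (21*q^2 - 14*q + (3*q - 1)*(7*q + 4))*(q^3 - q^2 + 2))/(q^3 - q^2 + 2)^3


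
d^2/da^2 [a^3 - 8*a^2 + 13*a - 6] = 6*a - 16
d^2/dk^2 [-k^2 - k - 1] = -2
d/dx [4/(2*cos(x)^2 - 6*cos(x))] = 2*(2*cos(x) - 3)*sin(x)/((cos(x) - 3)^2*cos(x)^2)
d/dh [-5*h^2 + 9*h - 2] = 9 - 10*h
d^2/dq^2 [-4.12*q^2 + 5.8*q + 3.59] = -8.24000000000000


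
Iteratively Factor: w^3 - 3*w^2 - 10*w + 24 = (w - 4)*(w^2 + w - 6) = (w - 4)*(w - 2)*(w + 3)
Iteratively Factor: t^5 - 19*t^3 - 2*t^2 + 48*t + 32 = (t + 1)*(t^4 - t^3 - 18*t^2 + 16*t + 32) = (t + 1)*(t + 4)*(t^3 - 5*t^2 + 2*t + 8) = (t + 1)^2*(t + 4)*(t^2 - 6*t + 8) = (t - 2)*(t + 1)^2*(t + 4)*(t - 4)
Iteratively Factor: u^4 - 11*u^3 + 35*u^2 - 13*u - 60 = (u - 3)*(u^3 - 8*u^2 + 11*u + 20) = (u - 3)*(u + 1)*(u^2 - 9*u + 20) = (u - 5)*(u - 3)*(u + 1)*(u - 4)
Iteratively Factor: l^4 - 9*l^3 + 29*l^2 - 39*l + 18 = (l - 2)*(l^3 - 7*l^2 + 15*l - 9) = (l - 3)*(l - 2)*(l^2 - 4*l + 3) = (l - 3)*(l - 2)*(l - 1)*(l - 3)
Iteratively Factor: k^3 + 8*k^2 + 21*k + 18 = (k + 2)*(k^2 + 6*k + 9) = (k + 2)*(k + 3)*(k + 3)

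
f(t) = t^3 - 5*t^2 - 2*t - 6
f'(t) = 3*t^2 - 10*t - 2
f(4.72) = -21.68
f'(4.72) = 17.64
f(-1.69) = -21.73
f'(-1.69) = 23.47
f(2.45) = -26.21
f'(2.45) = -8.49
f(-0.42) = -6.12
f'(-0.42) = 2.73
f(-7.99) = -819.30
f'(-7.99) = 269.42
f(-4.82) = -224.50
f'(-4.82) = 115.90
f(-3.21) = -84.18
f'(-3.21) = 61.01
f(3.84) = -30.78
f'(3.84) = 3.84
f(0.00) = -6.00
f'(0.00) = -2.00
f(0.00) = -6.00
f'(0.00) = -2.00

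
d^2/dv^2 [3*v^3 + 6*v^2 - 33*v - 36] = 18*v + 12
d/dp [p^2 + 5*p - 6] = 2*p + 5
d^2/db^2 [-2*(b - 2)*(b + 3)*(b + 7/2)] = -12*b - 18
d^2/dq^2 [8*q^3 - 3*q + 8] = 48*q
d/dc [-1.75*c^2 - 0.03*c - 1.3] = -3.5*c - 0.03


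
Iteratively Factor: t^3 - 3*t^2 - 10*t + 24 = (t - 2)*(t^2 - t - 12) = (t - 2)*(t + 3)*(t - 4)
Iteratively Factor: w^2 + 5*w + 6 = (w + 3)*(w + 2)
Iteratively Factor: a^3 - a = (a - 1)*(a^2 + a) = (a - 1)*(a + 1)*(a)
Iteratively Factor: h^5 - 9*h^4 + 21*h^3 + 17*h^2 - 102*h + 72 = (h - 4)*(h^4 - 5*h^3 + h^2 + 21*h - 18) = (h - 4)*(h - 1)*(h^3 - 4*h^2 - 3*h + 18) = (h - 4)*(h - 3)*(h - 1)*(h^2 - h - 6) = (h - 4)*(h - 3)^2*(h - 1)*(h + 2)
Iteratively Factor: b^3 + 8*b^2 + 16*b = (b + 4)*(b^2 + 4*b) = (b + 4)^2*(b)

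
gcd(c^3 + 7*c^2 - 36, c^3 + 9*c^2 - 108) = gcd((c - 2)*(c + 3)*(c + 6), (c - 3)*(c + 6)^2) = c + 6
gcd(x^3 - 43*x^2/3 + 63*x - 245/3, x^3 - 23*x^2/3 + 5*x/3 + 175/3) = x - 5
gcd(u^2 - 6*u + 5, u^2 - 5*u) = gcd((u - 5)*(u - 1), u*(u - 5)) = u - 5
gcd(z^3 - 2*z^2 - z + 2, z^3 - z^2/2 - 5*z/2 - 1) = z^2 - z - 2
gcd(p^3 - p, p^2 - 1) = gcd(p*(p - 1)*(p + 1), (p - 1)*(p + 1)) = p^2 - 1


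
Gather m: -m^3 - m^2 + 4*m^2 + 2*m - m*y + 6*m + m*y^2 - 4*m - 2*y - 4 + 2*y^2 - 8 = -m^3 + 3*m^2 + m*(y^2 - y + 4) + 2*y^2 - 2*y - 12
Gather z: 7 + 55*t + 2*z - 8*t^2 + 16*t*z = -8*t^2 + 55*t + z*(16*t + 2) + 7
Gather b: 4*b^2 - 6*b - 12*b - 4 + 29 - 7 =4*b^2 - 18*b + 18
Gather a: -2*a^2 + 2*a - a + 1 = -2*a^2 + a + 1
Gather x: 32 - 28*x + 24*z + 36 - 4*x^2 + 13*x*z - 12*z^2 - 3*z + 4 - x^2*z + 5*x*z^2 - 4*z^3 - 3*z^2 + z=x^2*(-z - 4) + x*(5*z^2 + 13*z - 28) - 4*z^3 - 15*z^2 + 22*z + 72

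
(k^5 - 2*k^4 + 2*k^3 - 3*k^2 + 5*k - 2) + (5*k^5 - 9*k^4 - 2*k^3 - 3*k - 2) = 6*k^5 - 11*k^4 - 3*k^2 + 2*k - 4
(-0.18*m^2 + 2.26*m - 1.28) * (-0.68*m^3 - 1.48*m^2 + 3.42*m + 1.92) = 0.1224*m^5 - 1.2704*m^4 - 3.09*m^3 + 9.278*m^2 - 0.0384000000000011*m - 2.4576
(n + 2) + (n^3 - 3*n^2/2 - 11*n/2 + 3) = n^3 - 3*n^2/2 - 9*n/2 + 5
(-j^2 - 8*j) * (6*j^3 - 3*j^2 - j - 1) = -6*j^5 - 45*j^4 + 25*j^3 + 9*j^2 + 8*j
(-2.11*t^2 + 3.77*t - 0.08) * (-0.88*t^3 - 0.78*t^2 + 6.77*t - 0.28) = 1.8568*t^5 - 1.6718*t^4 - 17.1549*t^3 + 26.1761*t^2 - 1.5972*t + 0.0224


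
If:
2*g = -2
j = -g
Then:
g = -1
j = 1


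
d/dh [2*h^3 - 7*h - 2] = 6*h^2 - 7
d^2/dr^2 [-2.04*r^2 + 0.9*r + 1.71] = -4.08000000000000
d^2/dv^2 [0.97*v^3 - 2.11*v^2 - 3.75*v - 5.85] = 5.82*v - 4.22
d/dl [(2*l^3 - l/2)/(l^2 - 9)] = (4*l^4 - 107*l^2 + 9)/(2*(l^4 - 18*l^2 + 81))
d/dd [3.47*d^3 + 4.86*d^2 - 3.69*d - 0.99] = 10.41*d^2 + 9.72*d - 3.69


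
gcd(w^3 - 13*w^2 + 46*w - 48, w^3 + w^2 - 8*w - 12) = w - 3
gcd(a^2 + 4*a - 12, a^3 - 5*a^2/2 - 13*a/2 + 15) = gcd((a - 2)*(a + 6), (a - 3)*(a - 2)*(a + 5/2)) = a - 2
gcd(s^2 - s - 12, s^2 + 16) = 1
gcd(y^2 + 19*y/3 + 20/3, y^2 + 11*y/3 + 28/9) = y + 4/3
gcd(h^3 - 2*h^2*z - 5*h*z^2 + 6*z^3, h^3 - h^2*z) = -h + z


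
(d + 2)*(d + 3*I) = d^2 + 2*d + 3*I*d + 6*I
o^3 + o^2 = o^2*(o + 1)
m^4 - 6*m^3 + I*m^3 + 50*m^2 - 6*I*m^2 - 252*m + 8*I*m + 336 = (m - 4)*(m - 2)*(m - 6*I)*(m + 7*I)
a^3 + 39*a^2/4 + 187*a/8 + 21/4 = (a + 1/4)*(a + 7/2)*(a + 6)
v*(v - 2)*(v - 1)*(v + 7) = v^4 + 4*v^3 - 19*v^2 + 14*v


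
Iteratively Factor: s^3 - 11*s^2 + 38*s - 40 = (s - 2)*(s^2 - 9*s + 20) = (s - 5)*(s - 2)*(s - 4)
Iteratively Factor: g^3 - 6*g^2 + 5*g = (g)*(g^2 - 6*g + 5) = g*(g - 5)*(g - 1)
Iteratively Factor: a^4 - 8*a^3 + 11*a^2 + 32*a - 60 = (a - 2)*(a^3 - 6*a^2 - a + 30) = (a - 3)*(a - 2)*(a^2 - 3*a - 10) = (a - 3)*(a - 2)*(a + 2)*(a - 5)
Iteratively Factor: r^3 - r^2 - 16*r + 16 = (r - 4)*(r^2 + 3*r - 4) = (r - 4)*(r - 1)*(r + 4)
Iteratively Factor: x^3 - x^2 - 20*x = (x - 5)*(x^2 + 4*x) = x*(x - 5)*(x + 4)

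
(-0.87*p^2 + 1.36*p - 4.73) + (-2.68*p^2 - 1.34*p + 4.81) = -3.55*p^2 + 0.02*p + 0.0799999999999992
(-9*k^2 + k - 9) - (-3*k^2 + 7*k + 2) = -6*k^2 - 6*k - 11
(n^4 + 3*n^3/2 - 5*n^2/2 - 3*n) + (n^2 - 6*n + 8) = n^4 + 3*n^3/2 - 3*n^2/2 - 9*n + 8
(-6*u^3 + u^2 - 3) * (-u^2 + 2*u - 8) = 6*u^5 - 13*u^4 + 50*u^3 - 5*u^2 - 6*u + 24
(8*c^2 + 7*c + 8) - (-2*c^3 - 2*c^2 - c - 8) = 2*c^3 + 10*c^2 + 8*c + 16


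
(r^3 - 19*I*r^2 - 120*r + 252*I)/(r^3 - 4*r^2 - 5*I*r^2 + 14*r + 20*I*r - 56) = (r^2 - 12*I*r - 36)/(r^2 + 2*r*(-2 + I) - 8*I)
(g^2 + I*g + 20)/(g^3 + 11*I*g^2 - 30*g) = (g - 4*I)/(g*(g + 6*I))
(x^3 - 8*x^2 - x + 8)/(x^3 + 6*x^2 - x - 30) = (x^3 - 8*x^2 - x + 8)/(x^3 + 6*x^2 - x - 30)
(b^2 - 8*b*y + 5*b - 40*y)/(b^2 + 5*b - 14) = (b^2 - 8*b*y + 5*b - 40*y)/(b^2 + 5*b - 14)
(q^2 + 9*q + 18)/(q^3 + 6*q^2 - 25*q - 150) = (q + 3)/(q^2 - 25)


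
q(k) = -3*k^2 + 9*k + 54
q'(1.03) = 2.82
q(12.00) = -270.00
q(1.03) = 60.09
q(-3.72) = -21.00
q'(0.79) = 4.26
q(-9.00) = -270.00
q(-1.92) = 25.66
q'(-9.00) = 63.00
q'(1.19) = 1.86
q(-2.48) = 13.23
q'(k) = 9 - 6*k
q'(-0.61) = 12.66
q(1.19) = 60.46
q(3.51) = 48.63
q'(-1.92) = 20.52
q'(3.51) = -12.06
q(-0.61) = 47.39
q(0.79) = 59.24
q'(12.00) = -63.00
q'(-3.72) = 31.32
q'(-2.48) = 23.88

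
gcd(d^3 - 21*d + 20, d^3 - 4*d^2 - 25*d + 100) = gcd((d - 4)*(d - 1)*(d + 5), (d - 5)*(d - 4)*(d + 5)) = d^2 + d - 20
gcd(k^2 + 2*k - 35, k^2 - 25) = k - 5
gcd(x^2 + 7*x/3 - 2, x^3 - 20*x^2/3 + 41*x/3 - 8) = 1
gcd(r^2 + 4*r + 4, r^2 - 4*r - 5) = 1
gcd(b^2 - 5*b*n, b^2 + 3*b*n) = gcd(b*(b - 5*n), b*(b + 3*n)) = b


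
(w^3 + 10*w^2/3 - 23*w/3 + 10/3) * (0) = 0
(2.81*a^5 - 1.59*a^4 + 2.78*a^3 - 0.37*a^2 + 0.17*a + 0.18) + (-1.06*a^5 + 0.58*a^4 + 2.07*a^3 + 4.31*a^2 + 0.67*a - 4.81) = 1.75*a^5 - 1.01*a^4 + 4.85*a^3 + 3.94*a^2 + 0.84*a - 4.63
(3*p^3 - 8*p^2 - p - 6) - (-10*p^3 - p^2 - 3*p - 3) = 13*p^3 - 7*p^2 + 2*p - 3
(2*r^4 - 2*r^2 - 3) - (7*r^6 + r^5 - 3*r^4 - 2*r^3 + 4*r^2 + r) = -7*r^6 - r^5 + 5*r^4 + 2*r^3 - 6*r^2 - r - 3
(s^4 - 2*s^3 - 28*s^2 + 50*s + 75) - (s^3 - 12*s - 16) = s^4 - 3*s^3 - 28*s^2 + 62*s + 91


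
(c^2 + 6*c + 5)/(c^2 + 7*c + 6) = (c + 5)/(c + 6)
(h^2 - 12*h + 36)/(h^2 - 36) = (h - 6)/(h + 6)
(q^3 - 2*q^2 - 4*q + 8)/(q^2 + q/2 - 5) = 2*(q^2 - 4)/(2*q + 5)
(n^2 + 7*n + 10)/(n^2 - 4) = (n + 5)/(n - 2)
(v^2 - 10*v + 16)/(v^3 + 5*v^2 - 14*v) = (v - 8)/(v*(v + 7))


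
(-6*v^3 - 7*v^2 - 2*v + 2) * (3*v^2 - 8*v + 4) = -18*v^5 + 27*v^4 + 26*v^3 - 6*v^2 - 24*v + 8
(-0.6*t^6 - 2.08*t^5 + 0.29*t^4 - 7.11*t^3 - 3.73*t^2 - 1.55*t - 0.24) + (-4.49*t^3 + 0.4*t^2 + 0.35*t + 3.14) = -0.6*t^6 - 2.08*t^5 + 0.29*t^4 - 11.6*t^3 - 3.33*t^2 - 1.2*t + 2.9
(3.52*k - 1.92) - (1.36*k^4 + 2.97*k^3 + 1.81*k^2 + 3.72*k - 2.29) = -1.36*k^4 - 2.97*k^3 - 1.81*k^2 - 0.2*k + 0.37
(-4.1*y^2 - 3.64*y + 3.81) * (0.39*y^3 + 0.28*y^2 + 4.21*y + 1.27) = -1.599*y^5 - 2.5676*y^4 - 16.7943*y^3 - 19.4646*y^2 + 11.4173*y + 4.8387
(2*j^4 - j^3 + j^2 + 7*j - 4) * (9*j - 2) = 18*j^5 - 13*j^4 + 11*j^3 + 61*j^2 - 50*j + 8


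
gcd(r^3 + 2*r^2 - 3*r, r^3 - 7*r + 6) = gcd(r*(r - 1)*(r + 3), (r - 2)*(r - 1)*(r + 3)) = r^2 + 2*r - 3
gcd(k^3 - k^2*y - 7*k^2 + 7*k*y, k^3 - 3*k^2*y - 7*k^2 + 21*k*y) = k^2 - 7*k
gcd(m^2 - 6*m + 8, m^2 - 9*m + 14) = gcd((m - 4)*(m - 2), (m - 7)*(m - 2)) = m - 2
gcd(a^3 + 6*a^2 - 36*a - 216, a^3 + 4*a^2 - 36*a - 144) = a^2 - 36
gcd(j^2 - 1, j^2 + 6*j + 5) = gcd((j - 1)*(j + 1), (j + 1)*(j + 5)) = j + 1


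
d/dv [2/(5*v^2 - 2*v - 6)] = 4*(1 - 5*v)/(-5*v^2 + 2*v + 6)^2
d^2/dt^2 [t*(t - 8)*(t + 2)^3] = 20*t^3 - 24*t^2 - 216*t - 176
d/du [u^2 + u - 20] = 2*u + 1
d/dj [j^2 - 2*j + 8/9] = 2*j - 2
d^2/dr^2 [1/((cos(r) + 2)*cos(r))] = (-2*(1 - cos(2*r))^2 + 15*cos(r) - 6*cos(2*r) - 3*cos(3*r) + 18)/(2*(cos(r) + 2)^3*cos(r)^3)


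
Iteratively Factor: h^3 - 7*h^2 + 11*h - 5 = (h - 1)*(h^2 - 6*h + 5) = (h - 1)^2*(h - 5)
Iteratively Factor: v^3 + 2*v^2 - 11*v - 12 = (v + 4)*(v^2 - 2*v - 3) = (v + 1)*(v + 4)*(v - 3)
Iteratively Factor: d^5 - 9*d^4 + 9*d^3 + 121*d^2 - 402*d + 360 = (d - 2)*(d^4 - 7*d^3 - 5*d^2 + 111*d - 180) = (d - 3)*(d - 2)*(d^3 - 4*d^2 - 17*d + 60) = (d - 5)*(d - 3)*(d - 2)*(d^2 + d - 12) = (d - 5)*(d - 3)*(d - 2)*(d + 4)*(d - 3)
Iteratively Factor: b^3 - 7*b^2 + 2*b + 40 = (b - 4)*(b^2 - 3*b - 10) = (b - 4)*(b + 2)*(b - 5)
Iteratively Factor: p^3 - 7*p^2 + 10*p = (p)*(p^2 - 7*p + 10) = p*(p - 5)*(p - 2)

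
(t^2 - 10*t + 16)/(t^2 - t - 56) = (t - 2)/(t + 7)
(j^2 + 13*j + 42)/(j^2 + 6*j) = (j + 7)/j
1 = 1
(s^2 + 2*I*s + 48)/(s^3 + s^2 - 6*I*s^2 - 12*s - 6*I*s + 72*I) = (s + 8*I)/(s^2 + s - 12)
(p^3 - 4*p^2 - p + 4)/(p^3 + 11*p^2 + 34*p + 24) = (p^2 - 5*p + 4)/(p^2 + 10*p + 24)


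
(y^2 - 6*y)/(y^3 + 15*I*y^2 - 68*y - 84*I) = y*(y - 6)/(y^3 + 15*I*y^2 - 68*y - 84*I)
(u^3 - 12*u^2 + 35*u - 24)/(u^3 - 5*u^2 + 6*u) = (u^2 - 9*u + 8)/(u*(u - 2))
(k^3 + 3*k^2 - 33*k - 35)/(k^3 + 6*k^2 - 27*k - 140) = (k + 1)/(k + 4)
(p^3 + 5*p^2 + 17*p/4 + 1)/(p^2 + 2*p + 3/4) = (2*p^2 + 9*p + 4)/(2*p + 3)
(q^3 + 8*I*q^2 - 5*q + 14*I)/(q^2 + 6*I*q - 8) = (q^2 + 6*I*q + 7)/(q + 4*I)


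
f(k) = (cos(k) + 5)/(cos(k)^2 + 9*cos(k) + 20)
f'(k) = (2*sin(k)*cos(k) + 9*sin(k))*(cos(k) + 5)/(cos(k)^2 + 9*cos(k) + 20)^2 - sin(k)/(cos(k)^2 + 9*cos(k) + 20)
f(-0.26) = 0.20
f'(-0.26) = -0.01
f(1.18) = 0.23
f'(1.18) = 0.05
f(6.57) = 0.20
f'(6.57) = 0.01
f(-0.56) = 0.21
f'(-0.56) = -0.02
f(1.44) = 0.24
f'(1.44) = 0.06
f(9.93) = 0.32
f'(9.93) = -0.05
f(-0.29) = 0.20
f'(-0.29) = -0.01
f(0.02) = 0.20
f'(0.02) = 0.00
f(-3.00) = 0.33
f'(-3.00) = -0.02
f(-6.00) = 0.20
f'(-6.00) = 0.01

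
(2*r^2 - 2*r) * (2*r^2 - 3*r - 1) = 4*r^4 - 10*r^3 + 4*r^2 + 2*r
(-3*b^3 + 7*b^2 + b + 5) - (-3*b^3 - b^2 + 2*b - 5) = 8*b^2 - b + 10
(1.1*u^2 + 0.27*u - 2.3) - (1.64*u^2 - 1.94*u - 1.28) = -0.54*u^2 + 2.21*u - 1.02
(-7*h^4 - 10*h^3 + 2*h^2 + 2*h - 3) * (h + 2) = -7*h^5 - 24*h^4 - 18*h^3 + 6*h^2 + h - 6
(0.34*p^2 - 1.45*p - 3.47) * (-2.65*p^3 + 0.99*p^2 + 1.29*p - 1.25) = -0.901*p^5 + 4.1791*p^4 + 8.1986*p^3 - 5.7308*p^2 - 2.6638*p + 4.3375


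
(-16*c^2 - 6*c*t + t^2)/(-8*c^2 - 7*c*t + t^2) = (2*c + t)/(c + t)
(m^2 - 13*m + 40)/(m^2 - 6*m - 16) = (m - 5)/(m + 2)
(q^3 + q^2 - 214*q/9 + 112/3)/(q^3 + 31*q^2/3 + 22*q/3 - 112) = (q - 7/3)/(q + 7)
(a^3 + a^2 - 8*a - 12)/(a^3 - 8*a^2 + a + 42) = (a + 2)/(a - 7)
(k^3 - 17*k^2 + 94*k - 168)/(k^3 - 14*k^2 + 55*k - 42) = (k - 4)/(k - 1)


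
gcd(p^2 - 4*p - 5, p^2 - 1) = p + 1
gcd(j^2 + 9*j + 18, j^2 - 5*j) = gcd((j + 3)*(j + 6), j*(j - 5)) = 1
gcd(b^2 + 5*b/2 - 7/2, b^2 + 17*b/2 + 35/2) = b + 7/2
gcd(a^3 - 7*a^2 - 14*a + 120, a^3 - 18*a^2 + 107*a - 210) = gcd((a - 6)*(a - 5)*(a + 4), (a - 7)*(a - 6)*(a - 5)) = a^2 - 11*a + 30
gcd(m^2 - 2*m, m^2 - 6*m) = m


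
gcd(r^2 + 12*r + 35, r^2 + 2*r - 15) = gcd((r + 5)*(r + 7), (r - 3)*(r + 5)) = r + 5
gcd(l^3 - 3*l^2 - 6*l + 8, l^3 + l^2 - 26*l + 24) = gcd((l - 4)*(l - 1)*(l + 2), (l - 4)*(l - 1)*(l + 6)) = l^2 - 5*l + 4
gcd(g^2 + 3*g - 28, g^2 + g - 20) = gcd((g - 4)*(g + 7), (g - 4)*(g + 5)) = g - 4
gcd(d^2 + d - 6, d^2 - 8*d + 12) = d - 2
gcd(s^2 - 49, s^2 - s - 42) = s - 7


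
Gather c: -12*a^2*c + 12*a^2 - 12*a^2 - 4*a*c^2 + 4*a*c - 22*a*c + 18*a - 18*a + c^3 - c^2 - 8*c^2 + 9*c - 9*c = c^3 + c^2*(-4*a - 9) + c*(-12*a^2 - 18*a)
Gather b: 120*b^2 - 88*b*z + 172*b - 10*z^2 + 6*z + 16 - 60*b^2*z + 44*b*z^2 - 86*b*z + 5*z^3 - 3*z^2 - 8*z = b^2*(120 - 60*z) + b*(44*z^2 - 174*z + 172) + 5*z^3 - 13*z^2 - 2*z + 16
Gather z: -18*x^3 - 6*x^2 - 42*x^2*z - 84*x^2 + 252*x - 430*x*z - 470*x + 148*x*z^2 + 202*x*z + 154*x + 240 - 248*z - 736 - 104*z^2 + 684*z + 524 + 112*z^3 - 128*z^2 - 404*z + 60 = -18*x^3 - 90*x^2 - 64*x + 112*z^3 + z^2*(148*x - 232) + z*(-42*x^2 - 228*x + 32) + 88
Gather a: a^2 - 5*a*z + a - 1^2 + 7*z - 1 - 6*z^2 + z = a^2 + a*(1 - 5*z) - 6*z^2 + 8*z - 2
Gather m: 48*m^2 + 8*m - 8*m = 48*m^2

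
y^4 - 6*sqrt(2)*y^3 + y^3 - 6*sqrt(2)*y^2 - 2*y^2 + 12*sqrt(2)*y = y*(y - 1)*(y + 2)*(y - 6*sqrt(2))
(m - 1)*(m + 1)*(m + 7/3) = m^3 + 7*m^2/3 - m - 7/3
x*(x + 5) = x^2 + 5*x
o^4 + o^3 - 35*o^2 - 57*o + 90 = (o - 6)*(o - 1)*(o + 3)*(o + 5)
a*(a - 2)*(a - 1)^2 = a^4 - 4*a^3 + 5*a^2 - 2*a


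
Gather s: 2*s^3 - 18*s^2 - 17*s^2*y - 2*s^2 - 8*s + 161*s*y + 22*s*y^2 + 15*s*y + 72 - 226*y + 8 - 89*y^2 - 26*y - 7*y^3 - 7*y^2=2*s^3 + s^2*(-17*y - 20) + s*(22*y^2 + 176*y - 8) - 7*y^3 - 96*y^2 - 252*y + 80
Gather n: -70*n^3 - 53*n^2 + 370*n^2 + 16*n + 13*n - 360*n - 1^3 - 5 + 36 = -70*n^3 + 317*n^2 - 331*n + 30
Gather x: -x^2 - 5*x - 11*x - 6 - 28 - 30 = -x^2 - 16*x - 64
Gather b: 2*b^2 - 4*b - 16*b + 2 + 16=2*b^2 - 20*b + 18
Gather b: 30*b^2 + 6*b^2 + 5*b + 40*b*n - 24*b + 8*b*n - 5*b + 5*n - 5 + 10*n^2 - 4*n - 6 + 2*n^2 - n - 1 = 36*b^2 + b*(48*n - 24) + 12*n^2 - 12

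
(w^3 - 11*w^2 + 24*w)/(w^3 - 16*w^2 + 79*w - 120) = w/(w - 5)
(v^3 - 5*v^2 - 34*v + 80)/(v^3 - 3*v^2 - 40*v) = (v - 2)/v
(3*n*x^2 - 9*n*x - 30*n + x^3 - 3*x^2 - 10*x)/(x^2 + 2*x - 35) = (3*n*x + 6*n + x^2 + 2*x)/(x + 7)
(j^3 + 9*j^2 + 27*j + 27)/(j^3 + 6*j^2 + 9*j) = (j + 3)/j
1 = 1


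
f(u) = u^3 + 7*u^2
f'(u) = 3*u^2 + 14*u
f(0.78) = 4.73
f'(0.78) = 12.75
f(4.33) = 212.43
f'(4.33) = 116.87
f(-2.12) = 21.93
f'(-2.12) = -16.20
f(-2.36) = 25.84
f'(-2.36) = -16.33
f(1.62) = 22.62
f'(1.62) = 30.55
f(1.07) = 9.24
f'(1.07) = 18.41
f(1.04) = 8.70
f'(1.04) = 17.80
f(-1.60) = 13.82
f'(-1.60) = -14.72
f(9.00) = 1296.00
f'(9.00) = 369.00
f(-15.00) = -1800.00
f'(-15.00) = 465.00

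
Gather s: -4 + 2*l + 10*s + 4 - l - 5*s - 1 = l + 5*s - 1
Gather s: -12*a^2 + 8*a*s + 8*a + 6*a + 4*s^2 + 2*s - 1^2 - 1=-12*a^2 + 14*a + 4*s^2 + s*(8*a + 2) - 2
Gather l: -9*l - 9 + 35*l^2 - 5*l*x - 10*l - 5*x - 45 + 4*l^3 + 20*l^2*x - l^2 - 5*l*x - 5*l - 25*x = 4*l^3 + l^2*(20*x + 34) + l*(-10*x - 24) - 30*x - 54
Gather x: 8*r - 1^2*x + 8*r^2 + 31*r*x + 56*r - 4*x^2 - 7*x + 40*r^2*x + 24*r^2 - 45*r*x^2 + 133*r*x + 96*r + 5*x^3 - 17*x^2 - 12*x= 32*r^2 + 160*r + 5*x^3 + x^2*(-45*r - 21) + x*(40*r^2 + 164*r - 20)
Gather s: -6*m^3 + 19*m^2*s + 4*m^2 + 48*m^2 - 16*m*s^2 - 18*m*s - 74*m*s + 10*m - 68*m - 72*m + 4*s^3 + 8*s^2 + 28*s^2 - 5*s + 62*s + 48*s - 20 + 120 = -6*m^3 + 52*m^2 - 130*m + 4*s^3 + s^2*(36 - 16*m) + s*(19*m^2 - 92*m + 105) + 100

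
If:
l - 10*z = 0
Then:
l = 10*z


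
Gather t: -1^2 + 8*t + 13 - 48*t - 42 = -40*t - 30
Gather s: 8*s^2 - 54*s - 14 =8*s^2 - 54*s - 14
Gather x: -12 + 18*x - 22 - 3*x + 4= 15*x - 30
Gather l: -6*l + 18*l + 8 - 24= 12*l - 16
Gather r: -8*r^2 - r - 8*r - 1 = -8*r^2 - 9*r - 1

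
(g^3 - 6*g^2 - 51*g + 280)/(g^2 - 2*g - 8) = (-g^3 + 6*g^2 + 51*g - 280)/(-g^2 + 2*g + 8)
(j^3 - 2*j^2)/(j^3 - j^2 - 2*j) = j/(j + 1)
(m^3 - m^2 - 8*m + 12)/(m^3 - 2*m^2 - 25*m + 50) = (m^2 + m - 6)/(m^2 - 25)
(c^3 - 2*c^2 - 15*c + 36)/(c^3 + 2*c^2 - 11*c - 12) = (c - 3)/(c + 1)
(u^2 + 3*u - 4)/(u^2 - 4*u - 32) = (u - 1)/(u - 8)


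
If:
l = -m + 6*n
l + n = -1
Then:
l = -n - 1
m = 7*n + 1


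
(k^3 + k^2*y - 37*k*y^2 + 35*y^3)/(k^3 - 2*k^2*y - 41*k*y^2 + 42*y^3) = (-k^2 - 2*k*y + 35*y^2)/(-k^2 + k*y + 42*y^2)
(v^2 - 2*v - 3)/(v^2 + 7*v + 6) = (v - 3)/(v + 6)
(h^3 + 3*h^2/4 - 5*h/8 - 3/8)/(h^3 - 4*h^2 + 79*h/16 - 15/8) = 2*(2*h^2 + 3*h + 1)/(4*h^2 - 13*h + 10)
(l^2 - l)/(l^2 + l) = (l - 1)/(l + 1)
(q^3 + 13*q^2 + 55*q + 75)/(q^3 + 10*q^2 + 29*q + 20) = (q^2 + 8*q + 15)/(q^2 + 5*q + 4)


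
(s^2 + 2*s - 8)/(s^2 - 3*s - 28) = (s - 2)/(s - 7)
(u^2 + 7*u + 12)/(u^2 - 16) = (u + 3)/(u - 4)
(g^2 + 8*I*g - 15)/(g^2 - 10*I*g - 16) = (-g^2 - 8*I*g + 15)/(-g^2 + 10*I*g + 16)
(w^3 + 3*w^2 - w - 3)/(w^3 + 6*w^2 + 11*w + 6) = (w - 1)/(w + 2)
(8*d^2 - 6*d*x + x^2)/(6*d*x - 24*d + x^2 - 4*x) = (8*d^2 - 6*d*x + x^2)/(6*d*x - 24*d + x^2 - 4*x)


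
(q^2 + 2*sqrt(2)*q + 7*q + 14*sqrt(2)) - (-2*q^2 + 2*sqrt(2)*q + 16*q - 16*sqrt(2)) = 3*q^2 - 9*q + 30*sqrt(2)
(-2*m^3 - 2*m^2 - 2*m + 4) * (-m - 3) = 2*m^4 + 8*m^3 + 8*m^2 + 2*m - 12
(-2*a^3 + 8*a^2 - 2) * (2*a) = -4*a^4 + 16*a^3 - 4*a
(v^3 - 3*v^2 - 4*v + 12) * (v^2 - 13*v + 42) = v^5 - 16*v^4 + 77*v^3 - 62*v^2 - 324*v + 504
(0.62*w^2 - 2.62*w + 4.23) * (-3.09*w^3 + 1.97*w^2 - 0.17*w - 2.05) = -1.9158*w^5 + 9.3172*w^4 - 18.3375*w^3 + 7.5075*w^2 + 4.6519*w - 8.6715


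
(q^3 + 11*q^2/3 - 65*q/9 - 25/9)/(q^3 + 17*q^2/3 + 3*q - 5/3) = (9*q^2 - 12*q - 5)/(3*(3*q^2 + 2*q - 1))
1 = 1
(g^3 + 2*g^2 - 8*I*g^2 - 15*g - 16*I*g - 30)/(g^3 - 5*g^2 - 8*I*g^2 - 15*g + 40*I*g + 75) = (g + 2)/(g - 5)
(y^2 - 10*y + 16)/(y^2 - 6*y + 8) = (y - 8)/(y - 4)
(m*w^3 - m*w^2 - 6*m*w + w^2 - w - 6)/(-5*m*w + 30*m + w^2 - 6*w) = (-m*w^3 + m*w^2 + 6*m*w - w^2 + w + 6)/(5*m*w - 30*m - w^2 + 6*w)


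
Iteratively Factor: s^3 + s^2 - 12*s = (s)*(s^2 + s - 12) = s*(s - 3)*(s + 4)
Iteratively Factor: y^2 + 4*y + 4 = (y + 2)*(y + 2)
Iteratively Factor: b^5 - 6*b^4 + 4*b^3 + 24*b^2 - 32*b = (b - 2)*(b^4 - 4*b^3 - 4*b^2 + 16*b) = (b - 2)*(b + 2)*(b^3 - 6*b^2 + 8*b) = (b - 2)^2*(b + 2)*(b^2 - 4*b) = (b - 4)*(b - 2)^2*(b + 2)*(b)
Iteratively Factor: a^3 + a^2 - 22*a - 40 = (a + 2)*(a^2 - a - 20) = (a + 2)*(a + 4)*(a - 5)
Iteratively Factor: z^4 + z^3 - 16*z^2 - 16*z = (z)*(z^3 + z^2 - 16*z - 16) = z*(z + 4)*(z^2 - 3*z - 4) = z*(z - 4)*(z + 4)*(z + 1)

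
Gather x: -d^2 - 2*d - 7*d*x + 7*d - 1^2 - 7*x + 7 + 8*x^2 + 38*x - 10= -d^2 + 5*d + 8*x^2 + x*(31 - 7*d) - 4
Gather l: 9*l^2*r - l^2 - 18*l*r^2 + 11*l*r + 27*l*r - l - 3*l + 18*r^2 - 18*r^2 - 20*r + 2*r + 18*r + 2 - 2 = l^2*(9*r - 1) + l*(-18*r^2 + 38*r - 4)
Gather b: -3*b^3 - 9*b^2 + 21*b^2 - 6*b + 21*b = -3*b^3 + 12*b^2 + 15*b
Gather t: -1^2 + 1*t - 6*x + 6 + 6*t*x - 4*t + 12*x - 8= t*(6*x - 3) + 6*x - 3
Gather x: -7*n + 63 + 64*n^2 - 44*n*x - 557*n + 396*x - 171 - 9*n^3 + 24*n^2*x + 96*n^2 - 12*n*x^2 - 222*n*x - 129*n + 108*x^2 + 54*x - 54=-9*n^3 + 160*n^2 - 693*n + x^2*(108 - 12*n) + x*(24*n^2 - 266*n + 450) - 162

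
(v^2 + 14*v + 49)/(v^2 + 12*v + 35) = (v + 7)/(v + 5)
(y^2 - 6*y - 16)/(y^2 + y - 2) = (y - 8)/(y - 1)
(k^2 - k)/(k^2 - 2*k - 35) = k*(1 - k)/(-k^2 + 2*k + 35)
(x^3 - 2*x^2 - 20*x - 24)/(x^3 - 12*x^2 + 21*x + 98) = (x^2 - 4*x - 12)/(x^2 - 14*x + 49)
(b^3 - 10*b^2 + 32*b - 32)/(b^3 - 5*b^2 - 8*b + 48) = (b - 2)/(b + 3)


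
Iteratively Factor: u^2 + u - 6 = (u + 3)*(u - 2)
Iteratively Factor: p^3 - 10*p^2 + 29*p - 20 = (p - 1)*(p^2 - 9*p + 20) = (p - 5)*(p - 1)*(p - 4)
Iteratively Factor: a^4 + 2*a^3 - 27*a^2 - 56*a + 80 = (a - 5)*(a^3 + 7*a^2 + 8*a - 16) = (a - 5)*(a + 4)*(a^2 + 3*a - 4) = (a - 5)*(a - 1)*(a + 4)*(a + 4)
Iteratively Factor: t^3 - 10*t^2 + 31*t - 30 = (t - 5)*(t^2 - 5*t + 6) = (t - 5)*(t - 2)*(t - 3)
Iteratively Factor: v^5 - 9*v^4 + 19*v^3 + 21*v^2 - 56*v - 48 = (v + 1)*(v^4 - 10*v^3 + 29*v^2 - 8*v - 48) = (v - 4)*(v + 1)*(v^3 - 6*v^2 + 5*v + 12) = (v - 4)*(v - 3)*(v + 1)*(v^2 - 3*v - 4) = (v - 4)^2*(v - 3)*(v + 1)*(v + 1)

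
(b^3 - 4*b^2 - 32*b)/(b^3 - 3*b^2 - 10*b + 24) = b*(b^2 - 4*b - 32)/(b^3 - 3*b^2 - 10*b + 24)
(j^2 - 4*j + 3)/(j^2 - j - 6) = (j - 1)/(j + 2)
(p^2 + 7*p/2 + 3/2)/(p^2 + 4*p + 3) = (p + 1/2)/(p + 1)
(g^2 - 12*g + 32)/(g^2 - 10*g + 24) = (g - 8)/(g - 6)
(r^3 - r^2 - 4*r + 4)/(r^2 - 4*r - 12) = (r^2 - 3*r + 2)/(r - 6)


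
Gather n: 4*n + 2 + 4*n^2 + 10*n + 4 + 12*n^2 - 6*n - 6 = 16*n^2 + 8*n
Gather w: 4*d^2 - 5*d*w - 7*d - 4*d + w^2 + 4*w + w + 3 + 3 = 4*d^2 - 11*d + w^2 + w*(5 - 5*d) + 6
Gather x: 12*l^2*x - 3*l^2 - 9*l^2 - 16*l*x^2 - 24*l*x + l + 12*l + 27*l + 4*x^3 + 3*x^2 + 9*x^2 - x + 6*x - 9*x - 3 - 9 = -12*l^2 + 40*l + 4*x^3 + x^2*(12 - 16*l) + x*(12*l^2 - 24*l - 4) - 12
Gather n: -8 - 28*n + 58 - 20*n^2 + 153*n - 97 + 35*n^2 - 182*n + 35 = 15*n^2 - 57*n - 12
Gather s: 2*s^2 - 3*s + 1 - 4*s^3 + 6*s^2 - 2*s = -4*s^3 + 8*s^2 - 5*s + 1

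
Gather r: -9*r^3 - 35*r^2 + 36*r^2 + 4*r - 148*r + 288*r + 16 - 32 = -9*r^3 + r^2 + 144*r - 16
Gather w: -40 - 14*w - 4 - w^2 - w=-w^2 - 15*w - 44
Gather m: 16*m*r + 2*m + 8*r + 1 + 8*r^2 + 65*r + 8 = m*(16*r + 2) + 8*r^2 + 73*r + 9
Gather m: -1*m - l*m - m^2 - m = -m^2 + m*(-l - 2)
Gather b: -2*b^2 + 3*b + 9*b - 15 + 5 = -2*b^2 + 12*b - 10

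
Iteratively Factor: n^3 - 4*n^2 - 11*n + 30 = (n - 2)*(n^2 - 2*n - 15) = (n - 5)*(n - 2)*(n + 3)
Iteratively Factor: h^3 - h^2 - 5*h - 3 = (h + 1)*(h^2 - 2*h - 3) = (h - 3)*(h + 1)*(h + 1)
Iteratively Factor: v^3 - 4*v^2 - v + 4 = (v - 1)*(v^2 - 3*v - 4) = (v - 4)*(v - 1)*(v + 1)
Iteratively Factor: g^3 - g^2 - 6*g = (g)*(g^2 - g - 6) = g*(g - 3)*(g + 2)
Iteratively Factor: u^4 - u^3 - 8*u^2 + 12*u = (u - 2)*(u^3 + u^2 - 6*u) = (u - 2)*(u + 3)*(u^2 - 2*u) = u*(u - 2)*(u + 3)*(u - 2)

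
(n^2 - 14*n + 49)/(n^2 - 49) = (n - 7)/(n + 7)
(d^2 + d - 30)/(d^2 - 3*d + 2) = (d^2 + d - 30)/(d^2 - 3*d + 2)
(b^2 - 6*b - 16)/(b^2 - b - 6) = (b - 8)/(b - 3)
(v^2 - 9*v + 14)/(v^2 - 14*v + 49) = (v - 2)/(v - 7)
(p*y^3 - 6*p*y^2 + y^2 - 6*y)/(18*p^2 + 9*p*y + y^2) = y*(p*y^2 - 6*p*y + y - 6)/(18*p^2 + 9*p*y + y^2)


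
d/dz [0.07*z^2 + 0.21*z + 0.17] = 0.14*z + 0.21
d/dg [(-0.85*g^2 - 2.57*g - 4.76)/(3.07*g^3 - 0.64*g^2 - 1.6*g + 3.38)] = (2.6095*g^4 + 15.7798*g^3 + 43.5548*g^2 - 11.8388*g - 16.3026)/(9.4249*g^6 - 3.9296*g^5 - 9.4144*g^4 + 22.8012*g^3 - 1.7664*g^2 - 10.816*g + 11.4244)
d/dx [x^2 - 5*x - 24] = 2*x - 5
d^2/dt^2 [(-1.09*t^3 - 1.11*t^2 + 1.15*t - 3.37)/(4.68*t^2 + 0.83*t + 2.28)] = (2.8421709430404e-14*t^5 - 2.8421709430404e-14*t^4 + 80.758558*t^3 - 384.17796*t^2 - 186.165864*t + 51.382342)/(102.503232*t^6 + 54.536976*t^5 + 159.484572*t^4 + 53.710379*t^3 + 77.697612*t^2 + 12.944016*t + 11.852352)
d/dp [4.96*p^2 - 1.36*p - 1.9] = 9.92*p - 1.36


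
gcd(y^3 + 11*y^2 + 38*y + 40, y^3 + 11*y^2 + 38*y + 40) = y^3 + 11*y^2 + 38*y + 40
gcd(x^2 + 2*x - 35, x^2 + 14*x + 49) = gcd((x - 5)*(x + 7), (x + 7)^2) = x + 7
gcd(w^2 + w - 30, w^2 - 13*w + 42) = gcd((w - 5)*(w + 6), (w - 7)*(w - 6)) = 1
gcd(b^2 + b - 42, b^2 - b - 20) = 1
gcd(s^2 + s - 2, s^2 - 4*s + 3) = s - 1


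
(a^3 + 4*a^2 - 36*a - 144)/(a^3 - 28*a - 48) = (a + 6)/(a + 2)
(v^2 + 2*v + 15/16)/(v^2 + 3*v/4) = (v + 5/4)/v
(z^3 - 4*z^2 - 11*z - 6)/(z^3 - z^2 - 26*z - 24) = (z + 1)/(z + 4)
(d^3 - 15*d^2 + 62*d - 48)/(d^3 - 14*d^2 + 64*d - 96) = (d^2 - 9*d + 8)/(d^2 - 8*d + 16)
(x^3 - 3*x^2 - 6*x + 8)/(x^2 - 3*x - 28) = (-x^3 + 3*x^2 + 6*x - 8)/(-x^2 + 3*x + 28)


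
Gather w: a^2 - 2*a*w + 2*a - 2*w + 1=a^2 + 2*a + w*(-2*a - 2) + 1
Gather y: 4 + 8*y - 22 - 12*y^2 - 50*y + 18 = -12*y^2 - 42*y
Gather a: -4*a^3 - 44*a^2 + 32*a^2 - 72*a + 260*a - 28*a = -4*a^3 - 12*a^2 + 160*a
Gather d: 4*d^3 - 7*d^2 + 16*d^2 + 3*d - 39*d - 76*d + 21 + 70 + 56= 4*d^3 + 9*d^2 - 112*d + 147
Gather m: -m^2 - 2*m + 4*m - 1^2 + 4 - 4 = -m^2 + 2*m - 1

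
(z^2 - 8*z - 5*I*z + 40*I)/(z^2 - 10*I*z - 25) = (z - 8)/(z - 5*I)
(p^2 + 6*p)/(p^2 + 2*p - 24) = p/(p - 4)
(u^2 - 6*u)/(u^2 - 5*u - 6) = u/(u + 1)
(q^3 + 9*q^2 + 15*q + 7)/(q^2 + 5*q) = (q^3 + 9*q^2 + 15*q + 7)/(q*(q + 5))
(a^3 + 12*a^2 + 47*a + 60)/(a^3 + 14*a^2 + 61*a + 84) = (a + 5)/(a + 7)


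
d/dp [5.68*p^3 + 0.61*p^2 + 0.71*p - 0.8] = 17.04*p^2 + 1.22*p + 0.71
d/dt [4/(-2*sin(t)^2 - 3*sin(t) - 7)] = 4*(4*sin(t) + 3)*cos(t)/(3*sin(t) - cos(2*t) + 8)^2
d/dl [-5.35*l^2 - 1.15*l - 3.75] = -10.7*l - 1.15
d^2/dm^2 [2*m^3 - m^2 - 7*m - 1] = 12*m - 2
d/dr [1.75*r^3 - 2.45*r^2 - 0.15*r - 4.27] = 5.25*r^2 - 4.9*r - 0.15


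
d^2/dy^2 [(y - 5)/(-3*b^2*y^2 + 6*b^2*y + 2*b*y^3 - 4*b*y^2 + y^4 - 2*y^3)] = 2*(y*(3*b^2*y - 6*b^2 - 2*b*y^2 + 4*b*y - y^3 + 2*y^2)*(6*b^2*y - 6*b^2 - 6*b*y^2 + 8*b*y - 4*y^3 + 6*y^2 + (y - 5)*(3*b^2 - 6*b*y + 4*b - 6*y^2 + 6*y)) - 4*(y - 5)*(3*b^2*y - 3*b^2 - 3*b*y^2 + 4*b*y - 2*y^3 + 3*y^2)^2)/(y^3*(3*b^2*y - 6*b^2 - 2*b*y^2 + 4*b*y - y^3 + 2*y^2)^3)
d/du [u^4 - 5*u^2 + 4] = 4*u^3 - 10*u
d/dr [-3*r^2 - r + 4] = -6*r - 1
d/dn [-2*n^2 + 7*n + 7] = 7 - 4*n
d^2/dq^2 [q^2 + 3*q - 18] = 2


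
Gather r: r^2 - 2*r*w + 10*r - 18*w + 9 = r^2 + r*(10 - 2*w) - 18*w + 9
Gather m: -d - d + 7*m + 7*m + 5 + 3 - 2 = -2*d + 14*m + 6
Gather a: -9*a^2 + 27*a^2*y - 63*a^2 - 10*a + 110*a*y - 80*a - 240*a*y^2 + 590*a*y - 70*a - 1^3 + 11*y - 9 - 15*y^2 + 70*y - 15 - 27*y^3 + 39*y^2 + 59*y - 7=a^2*(27*y - 72) + a*(-240*y^2 + 700*y - 160) - 27*y^3 + 24*y^2 + 140*y - 32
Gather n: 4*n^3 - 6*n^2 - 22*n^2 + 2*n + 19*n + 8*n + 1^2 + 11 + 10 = 4*n^3 - 28*n^2 + 29*n + 22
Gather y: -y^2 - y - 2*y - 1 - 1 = -y^2 - 3*y - 2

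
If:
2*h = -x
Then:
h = -x/2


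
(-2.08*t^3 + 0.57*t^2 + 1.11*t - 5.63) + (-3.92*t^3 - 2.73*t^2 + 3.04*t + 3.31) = -6.0*t^3 - 2.16*t^2 + 4.15*t - 2.32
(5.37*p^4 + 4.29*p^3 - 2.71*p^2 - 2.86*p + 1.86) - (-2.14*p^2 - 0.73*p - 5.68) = 5.37*p^4 + 4.29*p^3 - 0.57*p^2 - 2.13*p + 7.54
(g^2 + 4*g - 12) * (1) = g^2 + 4*g - 12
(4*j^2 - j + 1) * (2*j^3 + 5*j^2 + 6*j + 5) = 8*j^5 + 18*j^4 + 21*j^3 + 19*j^2 + j + 5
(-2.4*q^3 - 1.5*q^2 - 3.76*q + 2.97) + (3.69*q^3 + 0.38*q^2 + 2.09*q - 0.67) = 1.29*q^3 - 1.12*q^2 - 1.67*q + 2.3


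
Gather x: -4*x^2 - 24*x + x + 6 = -4*x^2 - 23*x + 6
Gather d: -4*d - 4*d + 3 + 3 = 6 - 8*d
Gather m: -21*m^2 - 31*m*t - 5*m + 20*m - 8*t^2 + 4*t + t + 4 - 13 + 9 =-21*m^2 + m*(15 - 31*t) - 8*t^2 + 5*t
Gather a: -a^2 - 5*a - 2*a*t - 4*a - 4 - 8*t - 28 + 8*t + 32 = -a^2 + a*(-2*t - 9)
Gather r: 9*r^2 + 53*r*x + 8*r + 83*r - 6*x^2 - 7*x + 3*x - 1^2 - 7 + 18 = 9*r^2 + r*(53*x + 91) - 6*x^2 - 4*x + 10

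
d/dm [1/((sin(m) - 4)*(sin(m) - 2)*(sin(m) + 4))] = (-3*sin(m)^2 + 4*sin(m) + 16)*cos(m)/((sin(m) - 4)^2*(sin(m) - 2)^2*(sin(m) + 4)^2)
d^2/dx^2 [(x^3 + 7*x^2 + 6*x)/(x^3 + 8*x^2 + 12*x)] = -2/(x^3 + 6*x^2 + 12*x + 8)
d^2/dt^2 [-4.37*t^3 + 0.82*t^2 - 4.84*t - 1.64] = 1.64 - 26.22*t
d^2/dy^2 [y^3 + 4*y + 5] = 6*y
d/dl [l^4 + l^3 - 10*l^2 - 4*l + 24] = 4*l^3 + 3*l^2 - 20*l - 4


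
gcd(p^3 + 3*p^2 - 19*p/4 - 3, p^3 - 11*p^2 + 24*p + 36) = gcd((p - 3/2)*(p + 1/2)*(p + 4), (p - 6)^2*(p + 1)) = 1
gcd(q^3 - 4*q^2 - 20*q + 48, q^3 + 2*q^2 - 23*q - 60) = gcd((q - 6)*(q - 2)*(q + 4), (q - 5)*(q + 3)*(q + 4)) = q + 4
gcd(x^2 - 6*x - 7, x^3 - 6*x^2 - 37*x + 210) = x - 7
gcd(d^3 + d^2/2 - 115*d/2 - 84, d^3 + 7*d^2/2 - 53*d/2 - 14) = d + 7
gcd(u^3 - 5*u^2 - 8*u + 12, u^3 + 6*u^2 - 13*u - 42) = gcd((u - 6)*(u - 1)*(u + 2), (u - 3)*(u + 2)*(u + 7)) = u + 2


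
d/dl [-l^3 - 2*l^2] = l*(-3*l - 4)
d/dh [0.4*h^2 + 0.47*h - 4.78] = 0.8*h + 0.47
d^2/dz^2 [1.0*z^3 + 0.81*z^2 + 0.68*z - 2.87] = 6.0*z + 1.62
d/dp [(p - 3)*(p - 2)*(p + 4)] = 3*p^2 - 2*p - 14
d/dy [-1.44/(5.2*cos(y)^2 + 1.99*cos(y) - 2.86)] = -(14.976*cos(y) + 2.8656)*sin(y)/(5.2*cos(y)^2 + 1.99*cos(y) - 2.86)^2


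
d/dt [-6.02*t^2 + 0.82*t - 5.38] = 0.82 - 12.04*t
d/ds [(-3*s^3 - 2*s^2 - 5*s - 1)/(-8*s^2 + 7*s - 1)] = 3*(8*s^4 - 14*s^3 - 15*s^2 - 4*s + 4)/(64*s^4 - 112*s^3 + 65*s^2 - 14*s + 1)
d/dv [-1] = 0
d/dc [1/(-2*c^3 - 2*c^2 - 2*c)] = (3*c^2 + 2*c + 1)/(2*c^2*(c^2 + c + 1)^2)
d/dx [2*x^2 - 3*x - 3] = 4*x - 3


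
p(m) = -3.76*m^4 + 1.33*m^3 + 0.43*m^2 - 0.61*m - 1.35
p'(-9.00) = 11279.00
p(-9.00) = -25599.96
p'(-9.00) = 11279.00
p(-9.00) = -25599.96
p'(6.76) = -4458.56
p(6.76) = -7426.86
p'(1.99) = -101.62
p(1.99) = -49.35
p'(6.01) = -3116.23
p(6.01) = -4606.29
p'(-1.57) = 66.08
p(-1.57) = -27.32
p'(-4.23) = 1205.48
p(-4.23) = -1295.53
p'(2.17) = -133.64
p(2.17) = -70.43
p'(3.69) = -698.77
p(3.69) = -628.02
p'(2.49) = -205.92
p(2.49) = -124.21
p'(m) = -15.04*m^3 + 3.99*m^2 + 0.86*m - 0.61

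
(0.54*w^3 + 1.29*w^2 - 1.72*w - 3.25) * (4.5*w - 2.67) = 2.43*w^4 + 4.3632*w^3 - 11.1843*w^2 - 10.0326*w + 8.6775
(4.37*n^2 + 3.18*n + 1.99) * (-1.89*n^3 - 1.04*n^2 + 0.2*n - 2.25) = -8.2593*n^5 - 10.555*n^4 - 6.1943*n^3 - 11.2661*n^2 - 6.757*n - 4.4775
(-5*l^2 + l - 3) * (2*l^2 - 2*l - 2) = -10*l^4 + 12*l^3 + 2*l^2 + 4*l + 6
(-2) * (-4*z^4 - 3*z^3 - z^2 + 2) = 8*z^4 + 6*z^3 + 2*z^2 - 4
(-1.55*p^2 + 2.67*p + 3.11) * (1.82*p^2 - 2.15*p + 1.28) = -2.821*p^4 + 8.1919*p^3 - 2.0643*p^2 - 3.2689*p + 3.9808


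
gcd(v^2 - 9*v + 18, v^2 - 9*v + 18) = v^2 - 9*v + 18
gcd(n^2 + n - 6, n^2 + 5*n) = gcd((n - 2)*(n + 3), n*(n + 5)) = 1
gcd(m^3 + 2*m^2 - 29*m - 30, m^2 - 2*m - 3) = m + 1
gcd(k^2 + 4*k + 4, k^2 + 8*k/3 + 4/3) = k + 2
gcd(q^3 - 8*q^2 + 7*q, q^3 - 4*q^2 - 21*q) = q^2 - 7*q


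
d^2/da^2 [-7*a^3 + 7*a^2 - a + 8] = 14 - 42*a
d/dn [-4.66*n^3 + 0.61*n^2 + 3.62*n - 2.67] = -13.98*n^2 + 1.22*n + 3.62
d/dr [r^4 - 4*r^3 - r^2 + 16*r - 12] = 4*r^3 - 12*r^2 - 2*r + 16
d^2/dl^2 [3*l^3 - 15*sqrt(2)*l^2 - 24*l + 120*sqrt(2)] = 18*l - 30*sqrt(2)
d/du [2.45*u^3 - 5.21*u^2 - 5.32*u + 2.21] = 7.35*u^2 - 10.42*u - 5.32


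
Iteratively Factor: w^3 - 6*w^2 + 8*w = (w - 4)*(w^2 - 2*w) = w*(w - 4)*(w - 2)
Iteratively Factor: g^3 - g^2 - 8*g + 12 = (g + 3)*(g^2 - 4*g + 4) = (g - 2)*(g + 3)*(g - 2)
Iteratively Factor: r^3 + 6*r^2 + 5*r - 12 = (r + 3)*(r^2 + 3*r - 4) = (r - 1)*(r + 3)*(r + 4)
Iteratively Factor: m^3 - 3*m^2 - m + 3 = (m + 1)*(m^2 - 4*m + 3) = (m - 1)*(m + 1)*(m - 3)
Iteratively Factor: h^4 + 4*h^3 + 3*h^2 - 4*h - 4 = (h + 2)*(h^3 + 2*h^2 - h - 2) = (h - 1)*(h + 2)*(h^2 + 3*h + 2) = (h - 1)*(h + 2)^2*(h + 1)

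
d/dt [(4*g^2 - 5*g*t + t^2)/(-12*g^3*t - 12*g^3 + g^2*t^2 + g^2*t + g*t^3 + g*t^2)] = ((-5*g + 2*t)*(-12*g^2*t - 12*g^2 + g*t^2 + g*t + t^3 + t^2) - (4*g^2 - 5*g*t + t^2)*(-12*g^2 + 2*g*t + g + 3*t^2 + 2*t))/(g*(-12*g^2*t - 12*g^2 + g*t^2 + g*t + t^3 + t^2)^2)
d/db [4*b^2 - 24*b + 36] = 8*b - 24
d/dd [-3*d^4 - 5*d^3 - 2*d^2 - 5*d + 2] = -12*d^3 - 15*d^2 - 4*d - 5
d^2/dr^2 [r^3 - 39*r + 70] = 6*r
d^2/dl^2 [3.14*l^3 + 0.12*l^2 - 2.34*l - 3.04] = 18.84*l + 0.24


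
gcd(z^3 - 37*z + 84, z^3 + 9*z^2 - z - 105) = z^2 + 4*z - 21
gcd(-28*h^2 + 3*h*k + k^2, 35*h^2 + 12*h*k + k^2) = 7*h + k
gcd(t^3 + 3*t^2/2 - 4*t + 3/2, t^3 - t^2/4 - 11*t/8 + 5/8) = t^2 - 3*t/2 + 1/2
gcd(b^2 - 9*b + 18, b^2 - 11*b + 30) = b - 6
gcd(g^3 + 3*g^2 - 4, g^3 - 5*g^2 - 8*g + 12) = g^2 + g - 2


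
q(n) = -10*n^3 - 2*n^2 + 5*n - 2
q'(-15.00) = -6685.00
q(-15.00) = 33223.00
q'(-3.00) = -253.00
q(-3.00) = 235.00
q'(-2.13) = -122.59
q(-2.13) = 74.91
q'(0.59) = -7.80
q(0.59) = -1.80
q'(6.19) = -1169.24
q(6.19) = -2419.45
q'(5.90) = -1062.90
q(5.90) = -2095.91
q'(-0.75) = -8.88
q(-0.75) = -2.66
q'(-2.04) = -111.69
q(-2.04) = 64.37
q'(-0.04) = 5.11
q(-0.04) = -2.20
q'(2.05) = -129.28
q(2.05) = -86.31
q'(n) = -30*n^2 - 4*n + 5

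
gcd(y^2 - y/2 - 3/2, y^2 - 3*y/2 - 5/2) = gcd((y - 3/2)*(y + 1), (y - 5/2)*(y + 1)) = y + 1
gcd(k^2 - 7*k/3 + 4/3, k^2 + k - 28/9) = k - 4/3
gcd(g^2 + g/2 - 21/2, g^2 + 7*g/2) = g + 7/2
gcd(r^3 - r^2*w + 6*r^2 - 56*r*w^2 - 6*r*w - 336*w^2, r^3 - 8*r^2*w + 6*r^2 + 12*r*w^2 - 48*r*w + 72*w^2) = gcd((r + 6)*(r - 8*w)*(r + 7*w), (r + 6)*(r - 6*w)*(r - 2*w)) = r + 6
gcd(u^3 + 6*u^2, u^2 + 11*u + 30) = u + 6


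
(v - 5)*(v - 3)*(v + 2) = v^3 - 6*v^2 - v + 30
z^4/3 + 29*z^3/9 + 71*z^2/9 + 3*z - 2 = (z/3 + 1/3)*(z - 1/3)*(z + 3)*(z + 6)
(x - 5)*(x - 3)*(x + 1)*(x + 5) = x^4 - 2*x^3 - 28*x^2 + 50*x + 75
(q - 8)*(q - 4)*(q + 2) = q^3 - 10*q^2 + 8*q + 64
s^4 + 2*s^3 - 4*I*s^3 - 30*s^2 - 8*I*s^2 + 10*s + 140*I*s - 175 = (s - 5)*(s + 7)*(s - 5*I)*(s + I)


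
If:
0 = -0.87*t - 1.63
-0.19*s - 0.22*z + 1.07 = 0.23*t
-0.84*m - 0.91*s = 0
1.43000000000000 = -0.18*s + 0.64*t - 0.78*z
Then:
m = -17.45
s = 16.11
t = -1.87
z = -7.09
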